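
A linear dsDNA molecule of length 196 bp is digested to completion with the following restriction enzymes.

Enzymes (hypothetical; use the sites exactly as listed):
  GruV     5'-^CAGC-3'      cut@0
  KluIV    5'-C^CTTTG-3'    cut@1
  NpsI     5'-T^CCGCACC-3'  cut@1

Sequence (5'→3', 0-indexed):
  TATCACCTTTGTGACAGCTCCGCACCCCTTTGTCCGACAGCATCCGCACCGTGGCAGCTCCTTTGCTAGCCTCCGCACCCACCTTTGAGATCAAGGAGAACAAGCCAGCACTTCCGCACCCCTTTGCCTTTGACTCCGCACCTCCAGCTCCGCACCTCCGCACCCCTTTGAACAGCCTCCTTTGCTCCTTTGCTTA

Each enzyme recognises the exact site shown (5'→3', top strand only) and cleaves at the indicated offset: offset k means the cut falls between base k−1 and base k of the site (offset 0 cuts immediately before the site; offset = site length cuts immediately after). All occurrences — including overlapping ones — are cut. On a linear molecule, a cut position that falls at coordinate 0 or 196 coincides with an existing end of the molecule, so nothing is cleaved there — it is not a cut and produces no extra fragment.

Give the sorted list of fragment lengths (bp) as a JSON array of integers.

[5,5,6,6,6,6,7,7,8,8,8,8,8,8,8,8,9,9,10,10,11,12,23]

Per-enzyme occurrences:
  GruV (CAGC, off=0): starts [14, 37, 54, 105, 144, 172] → cuts [14, 37, 54, 105, 144, 172]
  KluIV (CCTTTG, off=1): starts [5, 26, 59, 81, 120, 126, 164, 178, 186] → cuts [6, 27, 60, 82, 121, 127, 165, 179, 187]
  NpsI (TCCGCACC, off=1): starts [18, 42, 71, 112, 134, 148, 156] → cuts [19, 43, 72, 113, 135, 149, 157]

All cut coordinates (distinct, sorted): [6, 14, 19, 27, 37, 43, 54, 60, 72, 82, 105, 113, 121, 127, 135, 144, 149, 157, 165, 172, 179, 187]

Fragment lengths:
  [0,6): 6 bp
  [6,14): 8 bp
  [14,19): 5 bp
  [19,27): 8 bp
  [27,37): 10 bp
  [37,43): 6 bp
  [43,54): 11 bp
  [54,60): 6 bp
  [60,72): 12 bp
  [72,82): 10 bp
  [82,105): 23 bp
  [105,113): 8 bp
  [113,121): 8 bp
  [121,127): 6 bp
  [127,135): 8 bp
  [135,144): 9 bp
  [144,149): 5 bp
  [149,157): 8 bp
  [157,165): 8 bp
  [165,172): 7 bp
  [172,179): 7 bp
  [179,187): 8 bp
  [187,196): 9 bp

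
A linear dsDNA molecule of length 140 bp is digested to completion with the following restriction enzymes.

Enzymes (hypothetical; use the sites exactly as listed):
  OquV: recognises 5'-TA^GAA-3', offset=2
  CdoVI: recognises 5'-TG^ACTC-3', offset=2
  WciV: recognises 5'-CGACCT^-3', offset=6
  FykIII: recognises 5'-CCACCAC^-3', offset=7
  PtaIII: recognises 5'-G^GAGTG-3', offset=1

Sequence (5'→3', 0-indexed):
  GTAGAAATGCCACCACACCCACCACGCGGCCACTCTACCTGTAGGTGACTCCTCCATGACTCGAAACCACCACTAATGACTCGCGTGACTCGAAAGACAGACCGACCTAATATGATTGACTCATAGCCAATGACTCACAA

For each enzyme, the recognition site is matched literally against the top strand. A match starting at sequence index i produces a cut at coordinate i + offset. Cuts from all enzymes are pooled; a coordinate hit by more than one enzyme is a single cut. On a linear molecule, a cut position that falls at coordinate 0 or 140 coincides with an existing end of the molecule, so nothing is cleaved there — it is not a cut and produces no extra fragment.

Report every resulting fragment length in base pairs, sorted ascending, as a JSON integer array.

[3,5,8,9,9,10,11,13,14,15,21,22]

Per-enzyme occurrences:
  OquV (TAGAA, off=2): starts [1] → cuts [3]
  CdoVI (TGACTC, off=2): starts [45, 56, 76, 85, 116, 130] → cuts [47, 58, 78, 87, 118, 132]
  WciV (CGACCT, off=6): starts [102] → cuts [108]
  FykIII (CCACCAC, off=7): starts [9, 18, 66] → cuts [16, 25, 73]
  PtaIII (GGAGTG, off=1): no sites

Pooled cuts: [3, 16, 25, 47, 58, 73, 78, 87, 108, 118, 132]

Fragments:
  [0,3): 3 bp
  [3,16): 13 bp
  [16,25): 9 bp
  [25,47): 22 bp
  [47,58): 11 bp
  [58,73): 15 bp
  [73,78): 5 bp
  [78,87): 9 bp
  [87,108): 21 bp
  [108,118): 10 bp
  [118,132): 14 bp
  [132,140): 8 bp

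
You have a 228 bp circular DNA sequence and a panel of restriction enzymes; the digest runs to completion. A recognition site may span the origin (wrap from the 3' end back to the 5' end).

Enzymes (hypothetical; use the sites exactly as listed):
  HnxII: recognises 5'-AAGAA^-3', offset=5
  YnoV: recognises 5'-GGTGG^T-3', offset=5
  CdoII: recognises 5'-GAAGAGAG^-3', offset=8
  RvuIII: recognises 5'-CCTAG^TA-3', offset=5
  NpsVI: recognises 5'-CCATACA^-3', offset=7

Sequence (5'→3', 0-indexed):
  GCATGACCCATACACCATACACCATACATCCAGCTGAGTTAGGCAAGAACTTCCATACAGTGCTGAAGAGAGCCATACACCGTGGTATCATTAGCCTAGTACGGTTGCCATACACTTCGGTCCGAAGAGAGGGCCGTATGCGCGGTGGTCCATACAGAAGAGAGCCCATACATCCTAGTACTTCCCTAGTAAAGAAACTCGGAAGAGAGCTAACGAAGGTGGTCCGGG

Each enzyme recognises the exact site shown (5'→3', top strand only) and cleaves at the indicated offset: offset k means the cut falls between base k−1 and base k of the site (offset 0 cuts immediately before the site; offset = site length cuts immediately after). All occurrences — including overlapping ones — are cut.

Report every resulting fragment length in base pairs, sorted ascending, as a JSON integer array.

[6,7,7,7,7,8,8,8,10,11,13,13,13,15,17,17,20,20,21]

Per-enzyme occurrences:
  HnxII (AAGAA, off=5): starts [44, 191] → cuts [49, 196]
  YnoV (GGTGGT, off=5): starts [143, 217] → cuts [148, 222]
  CdoII (GAAGAGAG, off=8): starts [64, 123, 156, 201] → cuts [72, 131, 164, 209]
  RvuIII (CCTAGTA, off=5): starts [94, 173, 184] → cuts [99, 178, 189]
  NpsVI (CCATACA, off=7): starts [7, 14, 21, 52, 72, 107, 149, 165] → cuts [14, 21, 28, 59, 79, 114, 156, 172]

All cut coordinates (distinct, sorted): [14, 21, 28, 49, 59, 72, 79, 99, 114, 131, 148, 156, 164, 172, 178, 189, 196, 209, 222]

Fragments:
  14→21: 7 bp
  21→28: 7 bp
  28→49: 21 bp
  49→59: 10 bp
  59→72: 13 bp
  72→79: 7 bp
  79→99: 20 bp
  99→114: 15 bp
  114→131: 17 bp
  131→148: 17 bp
  148→156: 8 bp
  156→164: 8 bp
  164→172: 8 bp
  172→178: 6 bp
  178→189: 11 bp
  189→196: 7 bp
  196→209: 13 bp
  209→222: 13 bp
  222→14 (wrap): 228-222+14 = 20 bp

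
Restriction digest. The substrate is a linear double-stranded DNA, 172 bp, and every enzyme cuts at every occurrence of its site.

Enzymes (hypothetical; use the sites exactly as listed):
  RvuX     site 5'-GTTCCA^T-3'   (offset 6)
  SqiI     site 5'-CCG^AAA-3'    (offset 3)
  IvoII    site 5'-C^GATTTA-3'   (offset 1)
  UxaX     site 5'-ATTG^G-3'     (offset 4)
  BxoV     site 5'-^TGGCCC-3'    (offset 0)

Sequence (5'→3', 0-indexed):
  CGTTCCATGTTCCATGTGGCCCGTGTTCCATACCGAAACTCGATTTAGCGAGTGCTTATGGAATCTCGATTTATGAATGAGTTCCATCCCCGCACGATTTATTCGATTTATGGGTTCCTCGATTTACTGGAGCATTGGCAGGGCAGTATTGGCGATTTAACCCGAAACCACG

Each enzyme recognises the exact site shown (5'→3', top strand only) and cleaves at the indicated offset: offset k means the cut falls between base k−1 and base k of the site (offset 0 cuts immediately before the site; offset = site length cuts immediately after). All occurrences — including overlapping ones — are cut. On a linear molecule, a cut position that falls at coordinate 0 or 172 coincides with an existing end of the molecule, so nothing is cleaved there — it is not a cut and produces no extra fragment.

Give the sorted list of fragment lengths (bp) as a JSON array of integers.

[2,2,5,6,7,7,8,9,9,11,14,14,16,17,19,26]

Per-enzyme occurrences:
  RvuX (GTTCCAT, off=6): starts [1, 8, 24, 80] → cuts [7, 14, 30, 86]
  SqiI (CCGAAA, off=3): starts [32, 161] → cuts [35, 164]
  IvoII (CGATTTA, off=1): starts [40, 66, 94, 103, 119, 152] → cuts [41, 67, 95, 104, 120, 153]
  UxaX (ATTGG, off=4): starts [133, 147] → cuts [137, 151]
  BxoV (TGGCCC, off=0): starts [16] → cuts [16]

All cut coordinates (distinct, sorted): [7, 14, 16, 30, 35, 41, 67, 86, 95, 104, 120, 137, 151, 153, 164]

Fragment lengths:
  [0,7): 7 bp
  [7,14): 7 bp
  [14,16): 2 bp
  [16,30): 14 bp
  [30,35): 5 bp
  [35,41): 6 bp
  [41,67): 26 bp
  [67,86): 19 bp
  [86,95): 9 bp
  [95,104): 9 bp
  [104,120): 16 bp
  [120,137): 17 bp
  [137,151): 14 bp
  [151,153): 2 bp
  [153,164): 11 bp
  [164,172): 8 bp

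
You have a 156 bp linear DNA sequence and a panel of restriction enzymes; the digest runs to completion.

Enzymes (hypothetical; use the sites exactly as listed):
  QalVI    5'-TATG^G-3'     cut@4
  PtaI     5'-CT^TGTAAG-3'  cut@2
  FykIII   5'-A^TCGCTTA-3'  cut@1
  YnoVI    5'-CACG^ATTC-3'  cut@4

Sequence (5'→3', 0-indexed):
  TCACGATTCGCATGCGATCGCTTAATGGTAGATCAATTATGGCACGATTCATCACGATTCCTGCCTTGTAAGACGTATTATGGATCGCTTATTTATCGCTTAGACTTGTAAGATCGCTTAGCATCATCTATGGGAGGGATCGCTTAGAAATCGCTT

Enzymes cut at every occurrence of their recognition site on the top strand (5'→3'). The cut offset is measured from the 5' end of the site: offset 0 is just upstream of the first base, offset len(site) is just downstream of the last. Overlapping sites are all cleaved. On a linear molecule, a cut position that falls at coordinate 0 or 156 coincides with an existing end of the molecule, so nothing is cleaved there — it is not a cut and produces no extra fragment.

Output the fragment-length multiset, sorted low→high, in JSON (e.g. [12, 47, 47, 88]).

Per-enzyme occurrences:
  QalVI (TATGG, off=4): starts [37, 78, 128] → cuts [41, 82, 132]
  PtaI (CTTGTAAG, off=2): starts [64, 104] → cuts [66, 106]
  FykIII (ATCGCTTA, off=1): starts [16, 83, 94, 112, 138] → cuts [17, 84, 95, 113, 139]
  YnoVI (CACGATTC, off=4): starts [1, 42, 52] → cuts [5, 46, 56]

All cut coordinates (distinct, sorted): [5, 17, 41, 46, 56, 66, 82, 84, 95, 106, 113, 132, 139]

Fragments:
  [0,5): 5 bp
  [5,17): 12 bp
  [17,41): 24 bp
  [41,46): 5 bp
  [46,56): 10 bp
  [56,66): 10 bp
  [66,82): 16 bp
  [82,84): 2 bp
  [84,95): 11 bp
  [95,106): 11 bp
  [106,113): 7 bp
  [113,132): 19 bp
  [132,139): 7 bp
  [139,156): 17 bp

[2,5,5,7,7,10,10,11,11,12,16,17,19,24]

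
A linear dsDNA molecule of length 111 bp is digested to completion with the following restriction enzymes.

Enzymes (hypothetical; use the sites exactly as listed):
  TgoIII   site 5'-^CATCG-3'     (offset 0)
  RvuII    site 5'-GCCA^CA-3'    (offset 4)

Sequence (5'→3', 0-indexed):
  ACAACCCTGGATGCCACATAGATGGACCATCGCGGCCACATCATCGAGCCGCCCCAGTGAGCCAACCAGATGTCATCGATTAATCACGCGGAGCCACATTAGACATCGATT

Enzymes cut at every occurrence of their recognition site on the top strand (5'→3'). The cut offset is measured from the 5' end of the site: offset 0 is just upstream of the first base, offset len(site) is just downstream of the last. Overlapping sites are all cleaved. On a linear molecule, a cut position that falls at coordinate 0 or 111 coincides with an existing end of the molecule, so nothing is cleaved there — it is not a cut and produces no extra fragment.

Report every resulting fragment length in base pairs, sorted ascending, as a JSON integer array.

[3,7,8,11,11,16,23,32]

Site scan:
  TgoIII (CATCG, off=0): starts [27, 41, 73, 103] → cuts [27, 41, 73, 103]
  RvuII (GCCACA, off=4): starts [12, 34, 92] → cuts [16, 38, 96]

Pooled cuts: [16, 27, 38, 41, 73, 96, 103]

Fragment lengths:
  [0,16): 16 bp
  [16,27): 11 bp
  [27,38): 11 bp
  [38,41): 3 bp
  [41,73): 32 bp
  [73,96): 23 bp
  [96,103): 7 bp
  [103,111): 8 bp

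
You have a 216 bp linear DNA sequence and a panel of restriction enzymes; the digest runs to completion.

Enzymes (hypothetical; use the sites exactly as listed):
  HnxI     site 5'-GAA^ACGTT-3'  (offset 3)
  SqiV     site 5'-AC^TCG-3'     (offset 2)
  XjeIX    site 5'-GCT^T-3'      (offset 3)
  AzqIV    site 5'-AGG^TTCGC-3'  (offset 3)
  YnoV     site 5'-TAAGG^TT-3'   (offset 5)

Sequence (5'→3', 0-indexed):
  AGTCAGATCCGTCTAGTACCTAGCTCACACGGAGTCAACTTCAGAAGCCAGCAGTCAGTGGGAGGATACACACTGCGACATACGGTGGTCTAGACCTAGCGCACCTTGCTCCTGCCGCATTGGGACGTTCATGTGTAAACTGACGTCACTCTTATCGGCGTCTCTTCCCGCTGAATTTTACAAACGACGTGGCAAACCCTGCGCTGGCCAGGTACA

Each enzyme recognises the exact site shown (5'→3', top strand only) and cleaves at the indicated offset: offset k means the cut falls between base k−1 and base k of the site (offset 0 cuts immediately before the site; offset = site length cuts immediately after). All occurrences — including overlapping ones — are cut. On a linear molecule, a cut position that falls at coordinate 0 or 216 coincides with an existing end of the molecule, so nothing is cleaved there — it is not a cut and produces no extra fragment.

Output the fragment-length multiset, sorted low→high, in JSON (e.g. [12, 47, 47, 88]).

Per-enzyme occurrences:
  HnxI (GAAACGTT, off=3): no sites
  SqiV (ACTCG, off=2): no sites
  XjeIX (GCTT, off=3): no sites
  AzqIV (AGGTTCGC, off=3): no sites
  YnoV (TAAGGTT, off=5): no sites

All cut coordinates (distinct, sorted): ∅

Fragment lengths:
  no cuts → one linear fragment of 216 bp

[216]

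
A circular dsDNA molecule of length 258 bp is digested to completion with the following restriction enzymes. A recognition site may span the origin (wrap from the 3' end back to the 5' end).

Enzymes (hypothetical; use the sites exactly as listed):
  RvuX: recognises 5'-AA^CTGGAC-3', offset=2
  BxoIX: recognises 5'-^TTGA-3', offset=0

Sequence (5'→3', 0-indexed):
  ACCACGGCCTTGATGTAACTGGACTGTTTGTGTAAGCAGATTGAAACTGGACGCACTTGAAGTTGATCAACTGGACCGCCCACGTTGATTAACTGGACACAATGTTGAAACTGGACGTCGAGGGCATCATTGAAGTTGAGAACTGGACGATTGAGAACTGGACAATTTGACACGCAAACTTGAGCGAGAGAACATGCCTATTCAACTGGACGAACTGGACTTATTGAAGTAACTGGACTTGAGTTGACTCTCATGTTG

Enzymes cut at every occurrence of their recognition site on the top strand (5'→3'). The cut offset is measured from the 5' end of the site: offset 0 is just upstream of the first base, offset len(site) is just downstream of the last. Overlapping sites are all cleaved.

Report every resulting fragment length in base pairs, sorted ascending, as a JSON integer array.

Site scan:
  RvuX (AACTGGAC, off=2): starts [16, 44, 68, 90, 108, 140, 155, 203, 212, 230] → cuts [18, 46, 70, 92, 110, 142, 157, 205, 214, 232]
  BxoIX (TTGA, off=0): starts [9, 40, 56, 62, 84, 104, 129, 135, 150, 166, 179, 223, 238, 243, 255] → cuts [9, 40, 56, 62, 84, 104, 129, 135, 150, 166, 179, 223, 238, 243, 255]

Pooled cuts: [9, 18, 40, 46, 56, 62, 70, 84, 92, 104, 110, 129, 135, 142, 150, 157, 166, 179, 205, 214, 223, 232, 238, 243, 255]

Fragment lengths:
  9→18: 9 bp
  18→40: 22 bp
  40→46: 6 bp
  46→56: 10 bp
  56→62: 6 bp
  62→70: 8 bp
  70→84: 14 bp
  84→92: 8 bp
  92→104: 12 bp
  104→110: 6 bp
  110→129: 19 bp
  129→135: 6 bp
  135→142: 7 bp
  142→150: 8 bp
  150→157: 7 bp
  157→166: 9 bp
  166→179: 13 bp
  179→205: 26 bp
  205→214: 9 bp
  214→223: 9 bp
  223→232: 9 bp
  232→238: 6 bp
  238→243: 5 bp
  243→255: 12 bp
  255→9 (wrap): 258-255+9 = 12 bp

[5,6,6,6,6,6,7,7,8,8,8,9,9,9,9,9,10,12,12,12,13,14,19,22,26]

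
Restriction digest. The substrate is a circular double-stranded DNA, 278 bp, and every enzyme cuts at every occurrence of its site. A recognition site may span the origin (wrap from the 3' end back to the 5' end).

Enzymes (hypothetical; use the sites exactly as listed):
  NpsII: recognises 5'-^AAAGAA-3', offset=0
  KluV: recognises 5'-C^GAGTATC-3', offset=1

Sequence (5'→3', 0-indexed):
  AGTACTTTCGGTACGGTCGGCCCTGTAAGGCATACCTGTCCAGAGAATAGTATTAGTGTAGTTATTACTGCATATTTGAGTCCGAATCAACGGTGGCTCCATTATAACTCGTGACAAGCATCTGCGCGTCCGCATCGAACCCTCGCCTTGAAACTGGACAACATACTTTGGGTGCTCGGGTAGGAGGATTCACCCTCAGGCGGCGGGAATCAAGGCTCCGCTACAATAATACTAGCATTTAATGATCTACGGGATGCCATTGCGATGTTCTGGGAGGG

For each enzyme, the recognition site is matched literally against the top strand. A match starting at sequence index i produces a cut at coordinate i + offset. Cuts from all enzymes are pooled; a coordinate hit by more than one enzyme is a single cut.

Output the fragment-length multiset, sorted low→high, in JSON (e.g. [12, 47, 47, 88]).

Site scan:
  NpsII (AAAGAA, off=0): no sites
  KluV (CGAGTATC, off=1): no sites

All cut coordinates (distinct, sorted): ∅

Fragments:
  no cuts → one circular fragment of 278 bp

[278]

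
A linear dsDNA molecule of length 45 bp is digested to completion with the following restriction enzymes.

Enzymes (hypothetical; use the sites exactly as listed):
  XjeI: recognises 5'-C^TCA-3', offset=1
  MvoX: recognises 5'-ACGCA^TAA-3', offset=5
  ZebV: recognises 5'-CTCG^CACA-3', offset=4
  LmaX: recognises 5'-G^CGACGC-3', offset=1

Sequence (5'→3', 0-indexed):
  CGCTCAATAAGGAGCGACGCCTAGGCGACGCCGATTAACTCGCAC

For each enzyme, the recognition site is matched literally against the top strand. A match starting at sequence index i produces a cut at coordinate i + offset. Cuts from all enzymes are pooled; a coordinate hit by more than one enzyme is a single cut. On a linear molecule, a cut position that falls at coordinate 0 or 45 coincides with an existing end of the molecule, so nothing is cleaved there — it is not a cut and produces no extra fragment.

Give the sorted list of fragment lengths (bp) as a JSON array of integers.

Site scan:
  XjeI (CTCA, off=1): starts [2] → cuts [3]
  MvoX (ACGCATAA, off=5): no sites
  ZebV (CTCGCACA, off=4): no sites
  LmaX (GCGACGC, off=1): starts [13, 24] → cuts [14, 25]

All cut coordinates (distinct, sorted): [3, 14, 25]

Fragments:
  [0,3): 3 bp
  [3,14): 11 bp
  [14,25): 11 bp
  [25,45): 20 bp

[3,11,11,20]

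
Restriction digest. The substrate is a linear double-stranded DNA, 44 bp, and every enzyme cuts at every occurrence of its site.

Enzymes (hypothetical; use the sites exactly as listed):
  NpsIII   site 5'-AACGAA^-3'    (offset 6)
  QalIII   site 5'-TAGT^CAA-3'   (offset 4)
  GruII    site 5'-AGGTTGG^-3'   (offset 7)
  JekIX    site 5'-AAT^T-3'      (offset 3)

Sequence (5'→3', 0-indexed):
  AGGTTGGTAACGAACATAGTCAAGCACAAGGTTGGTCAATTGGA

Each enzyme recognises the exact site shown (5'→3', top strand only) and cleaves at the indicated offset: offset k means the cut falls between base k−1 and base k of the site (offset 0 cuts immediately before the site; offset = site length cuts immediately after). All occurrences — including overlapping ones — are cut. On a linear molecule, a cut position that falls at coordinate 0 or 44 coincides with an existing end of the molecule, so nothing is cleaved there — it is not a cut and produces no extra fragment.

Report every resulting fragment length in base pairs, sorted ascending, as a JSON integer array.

Scan for sites:
  NpsIII (AACGAA, off=6): starts [8] → cuts [14]
  QalIII (TAGTCAA, off=4): starts [16] → cuts [20]
  GruII (AGGTTGG, off=7): starts [0, 28] → cuts [7, 35]
  JekIX (AATT, off=3): starts [37] → cuts [40]

Pooled cuts: [7, 14, 20, 35, 40]

Fragments:
  [0,7): 7 bp
  [7,14): 7 bp
  [14,20): 6 bp
  [20,35): 15 bp
  [35,40): 5 bp
  [40,44): 4 bp

[4,5,6,7,7,15]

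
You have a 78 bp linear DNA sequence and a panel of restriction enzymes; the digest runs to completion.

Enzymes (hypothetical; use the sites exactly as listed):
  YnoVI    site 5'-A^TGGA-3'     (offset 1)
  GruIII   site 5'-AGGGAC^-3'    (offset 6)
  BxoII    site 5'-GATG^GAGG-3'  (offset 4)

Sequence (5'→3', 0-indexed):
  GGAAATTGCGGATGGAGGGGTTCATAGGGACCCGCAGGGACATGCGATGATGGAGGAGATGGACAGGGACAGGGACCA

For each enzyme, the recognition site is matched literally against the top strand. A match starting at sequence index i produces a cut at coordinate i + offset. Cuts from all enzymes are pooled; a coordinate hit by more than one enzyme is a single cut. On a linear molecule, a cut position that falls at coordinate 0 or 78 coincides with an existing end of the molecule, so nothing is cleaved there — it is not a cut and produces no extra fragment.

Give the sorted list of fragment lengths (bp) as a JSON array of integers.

Site scan:
  YnoVI (ATGGA, off=1): starts [11, 49, 58] → cuts [12, 50, 59]
  GruIII (AGGGAC, off=6): starts [25, 35, 64, 70] → cuts [31, 41, 70, 76]
  BxoII (GATGGAGG, off=4): starts [10, 48] → cuts [14, 52]

All cut coordinates (distinct, sorted): [12, 14, 31, 41, 50, 52, 59, 70, 76]

Fragment lengths:
  [0,12): 12 bp
  [12,14): 2 bp
  [14,31): 17 bp
  [31,41): 10 bp
  [41,50): 9 bp
  [50,52): 2 bp
  [52,59): 7 bp
  [59,70): 11 bp
  [70,76): 6 bp
  [76,78): 2 bp

[2,2,2,6,7,9,10,11,12,17]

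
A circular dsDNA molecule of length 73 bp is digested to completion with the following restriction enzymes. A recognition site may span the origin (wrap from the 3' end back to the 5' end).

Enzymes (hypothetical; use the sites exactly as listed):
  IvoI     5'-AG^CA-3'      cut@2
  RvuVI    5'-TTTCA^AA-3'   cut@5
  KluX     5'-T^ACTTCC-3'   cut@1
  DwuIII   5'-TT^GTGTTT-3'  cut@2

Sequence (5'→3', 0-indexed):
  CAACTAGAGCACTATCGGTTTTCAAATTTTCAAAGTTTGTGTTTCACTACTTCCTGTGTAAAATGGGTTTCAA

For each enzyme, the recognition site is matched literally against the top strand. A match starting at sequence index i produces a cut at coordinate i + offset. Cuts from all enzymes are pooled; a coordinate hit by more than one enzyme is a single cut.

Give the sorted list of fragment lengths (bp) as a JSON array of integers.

[6,8,10,15,34]

Scan for sites:
  IvoI (AGCA, off=2): starts [7] → cuts [9]
  RvuVI (TTTCAAA, off=5): starts [19, 27] → cuts [24, 32]
  KluX (TACTTCC, off=1): starts [47] → cuts [48]
  DwuIII (TTGTGTTT, off=2): starts [36] → cuts [38]

All cut coordinates (distinct, sorted): [9, 24, 32, 38, 48]

Fragments:
  9→24: 15 bp
  24→32: 8 bp
  32→38: 6 bp
  38→48: 10 bp
  48→9 (wrap): 73-48+9 = 34 bp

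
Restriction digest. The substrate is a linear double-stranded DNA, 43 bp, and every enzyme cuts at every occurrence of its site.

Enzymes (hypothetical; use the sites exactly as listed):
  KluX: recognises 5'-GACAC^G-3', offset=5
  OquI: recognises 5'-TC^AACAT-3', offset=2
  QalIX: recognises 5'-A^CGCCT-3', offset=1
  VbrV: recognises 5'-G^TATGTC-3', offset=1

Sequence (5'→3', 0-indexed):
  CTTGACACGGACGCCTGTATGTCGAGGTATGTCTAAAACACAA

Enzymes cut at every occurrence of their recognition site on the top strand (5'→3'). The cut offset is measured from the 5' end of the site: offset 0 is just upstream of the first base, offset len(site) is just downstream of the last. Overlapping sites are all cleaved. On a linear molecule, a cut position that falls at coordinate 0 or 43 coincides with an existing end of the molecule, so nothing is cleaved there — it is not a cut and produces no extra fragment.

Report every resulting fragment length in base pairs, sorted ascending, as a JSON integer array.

Scan for sites:
  KluX GACACG/5: at [3] ⇒ [8]
  OquI (TCAACAT, off=2): no sites
  QalIX ACGCCT/1: at [10] ⇒ [11]
  VbrV GTATGTC/1: at [16, 26] ⇒ [17, 27]

All cut coordinates (distinct, sorted): [8, 11, 17, 27]

Fragments:
  [0,8): 8 bp
  [8,11): 3 bp
  [11,17): 6 bp
  [17,27): 10 bp
  [27,43): 16 bp

[3,6,8,10,16]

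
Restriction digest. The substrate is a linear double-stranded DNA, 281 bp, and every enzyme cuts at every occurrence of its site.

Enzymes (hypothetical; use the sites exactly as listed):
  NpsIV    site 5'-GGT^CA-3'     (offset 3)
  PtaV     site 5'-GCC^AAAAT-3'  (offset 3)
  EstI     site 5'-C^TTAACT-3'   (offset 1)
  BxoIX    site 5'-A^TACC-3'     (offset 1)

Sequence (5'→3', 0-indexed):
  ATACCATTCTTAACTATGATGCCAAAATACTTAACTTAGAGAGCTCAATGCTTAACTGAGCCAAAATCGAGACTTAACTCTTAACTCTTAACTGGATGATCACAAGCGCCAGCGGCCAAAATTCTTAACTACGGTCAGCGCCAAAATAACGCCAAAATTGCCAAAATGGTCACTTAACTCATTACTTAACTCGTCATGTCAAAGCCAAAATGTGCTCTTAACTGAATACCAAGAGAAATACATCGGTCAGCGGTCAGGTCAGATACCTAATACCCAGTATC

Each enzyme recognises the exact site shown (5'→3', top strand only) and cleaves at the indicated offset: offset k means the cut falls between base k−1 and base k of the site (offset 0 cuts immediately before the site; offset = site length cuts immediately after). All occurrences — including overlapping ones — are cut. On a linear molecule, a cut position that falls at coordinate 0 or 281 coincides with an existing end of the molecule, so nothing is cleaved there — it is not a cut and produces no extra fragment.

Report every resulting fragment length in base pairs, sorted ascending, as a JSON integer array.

[1,3,4,5,7,7,7,7,7,7,7,8,8,9,9,11,11,11,11,11,11,12,14,21,21,21,30]

Scan for sites:
  NpsIV (GGTCA, off=3): starts [132, 167, 244, 251, 256] → cuts [135, 170, 247, 254, 259]
  PtaV (GCCAAAAT, off=3): starts [20, 59, 114, 139, 150, 159, 203] → cuts [23, 62, 117, 142, 153, 162, 206]
  EstI (CTTAACT, off=1): starts [8, 29, 50, 72, 79, 86, 123, 172, 184, 216] → cuts [9, 30, 51, 73, 80, 87, 124, 173, 185, 217]
  BxoIX (ATACC, off=1): starts [0, 225, 262, 269] → cuts [1, 226, 263, 270]

Pooled cuts: [1, 9, 23, 30, 51, 62, 73, 80, 87, 117, 124, 135, 142, 153, 162, 170, 173, 185, 206, 217, 226, 247, 254, 259, 263, 270]

Fragment lengths:
  [0,1): 1 bp
  [1,9): 8 bp
  [9,23): 14 bp
  [23,30): 7 bp
  [30,51): 21 bp
  [51,62): 11 bp
  [62,73): 11 bp
  [73,80): 7 bp
  [80,87): 7 bp
  [87,117): 30 bp
  [117,124): 7 bp
  [124,135): 11 bp
  [135,142): 7 bp
  [142,153): 11 bp
  [153,162): 9 bp
  [162,170): 8 bp
  [170,173): 3 bp
  [173,185): 12 bp
  [185,206): 21 bp
  [206,217): 11 bp
  [217,226): 9 bp
  [226,247): 21 bp
  [247,254): 7 bp
  [254,259): 5 bp
  [259,263): 4 bp
  [263,270): 7 bp
  [270,281): 11 bp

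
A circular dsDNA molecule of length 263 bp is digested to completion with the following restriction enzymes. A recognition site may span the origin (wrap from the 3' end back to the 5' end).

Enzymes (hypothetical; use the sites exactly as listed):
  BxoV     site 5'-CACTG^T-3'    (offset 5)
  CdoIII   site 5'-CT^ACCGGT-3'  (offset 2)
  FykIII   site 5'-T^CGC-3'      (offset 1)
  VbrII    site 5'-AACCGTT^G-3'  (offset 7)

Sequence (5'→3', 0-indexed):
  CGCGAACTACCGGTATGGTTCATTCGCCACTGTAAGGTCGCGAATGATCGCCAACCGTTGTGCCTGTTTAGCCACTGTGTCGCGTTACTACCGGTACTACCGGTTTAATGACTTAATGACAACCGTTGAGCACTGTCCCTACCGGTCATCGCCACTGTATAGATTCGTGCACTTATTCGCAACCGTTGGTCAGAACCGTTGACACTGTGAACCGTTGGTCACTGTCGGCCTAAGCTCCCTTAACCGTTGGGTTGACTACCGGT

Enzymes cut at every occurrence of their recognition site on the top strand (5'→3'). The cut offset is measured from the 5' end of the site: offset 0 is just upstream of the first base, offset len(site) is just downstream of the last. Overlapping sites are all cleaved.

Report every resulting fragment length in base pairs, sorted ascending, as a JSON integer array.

Site scan:
  BxoV CACTGT/5: at [27, 72, 130, 152, 202, 219] ⇒ [32, 77, 135, 157, 207, 224]
  CdoIII CTACCGGT/2: at [6, 87, 96, 138, 255] ⇒ [8, 89, 98, 140, 257]
  FykIII TCGC/1: at [23, 37, 47, 79, 148, 176, 262] ⇒ [0, 24, 38, 48, 80, 149, 177]
  VbrII AACCGTTG/7: at [52, 120, 180, 193, 209, 241] ⇒ [59, 127, 187, 200, 216, 248]

All cut coordinates (distinct, sorted): [0, 8, 24, 32, 38, 48, 59, 77, 80, 89, 98, 127, 135, 140, 149, 157, 177, 187, 200, 207, 216, 224, 248, 257]

Fragments:
  0→8: 8 bp
  8→24: 16 bp
  24→32: 8 bp
  32→38: 6 bp
  38→48: 10 bp
  48→59: 11 bp
  59→77: 18 bp
  77→80: 3 bp
  80→89: 9 bp
  89→98: 9 bp
  98→127: 29 bp
  127→135: 8 bp
  135→140: 5 bp
  140→149: 9 bp
  149→157: 8 bp
  157→177: 20 bp
  177→187: 10 bp
  187→200: 13 bp
  200→207: 7 bp
  207→216: 9 bp
  216→224: 8 bp
  224→248: 24 bp
  248→257: 9 bp
  257→0 (wrap): 263-257+0 = 6 bp

[3,5,6,6,7,8,8,8,8,8,9,9,9,9,9,10,10,11,13,16,18,20,24,29]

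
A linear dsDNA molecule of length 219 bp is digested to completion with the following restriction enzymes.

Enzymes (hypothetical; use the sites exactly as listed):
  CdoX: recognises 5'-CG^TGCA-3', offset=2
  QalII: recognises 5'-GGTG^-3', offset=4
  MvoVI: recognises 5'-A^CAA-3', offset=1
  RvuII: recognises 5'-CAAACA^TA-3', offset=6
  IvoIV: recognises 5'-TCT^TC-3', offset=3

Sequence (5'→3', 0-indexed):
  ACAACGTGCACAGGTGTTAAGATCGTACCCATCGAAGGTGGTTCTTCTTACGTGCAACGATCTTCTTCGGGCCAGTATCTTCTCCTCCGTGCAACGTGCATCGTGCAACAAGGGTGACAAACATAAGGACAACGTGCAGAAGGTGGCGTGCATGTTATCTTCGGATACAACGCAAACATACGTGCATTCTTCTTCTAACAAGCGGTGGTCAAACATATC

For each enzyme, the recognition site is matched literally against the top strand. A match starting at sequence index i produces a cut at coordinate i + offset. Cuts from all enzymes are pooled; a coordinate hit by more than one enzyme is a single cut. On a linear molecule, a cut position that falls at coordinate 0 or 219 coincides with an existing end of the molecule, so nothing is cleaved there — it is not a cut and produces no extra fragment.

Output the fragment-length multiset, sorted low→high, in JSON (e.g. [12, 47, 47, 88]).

Per-enzyme occurrences:
  CdoX (CGTGCA, off=2): starts [4, 50, 87, 94, 101, 132, 146, 180] → cuts [6, 52, 89, 96, 103, 134, 148, 182]
  QalII (GGTG, off=4): starts [12, 36, 112, 141, 203] → cuts [16, 40, 116, 145, 207]
  MvoVI (ACAA, off=1): starts [0, 107, 116, 128, 166, 197] → cuts [1, 108, 117, 129, 167, 198]
  RvuII (CAAACATA, off=6): starts [117, 172, 209] → cuts [123, 178, 215]
  IvoIV (TCTTC, off=3): starts [42, 60, 63, 77, 157, 187, 190] → cuts [45, 63, 66, 80, 160, 190, 193]

All cut coordinates (distinct, sorted): [1, 6, 16, 40, 45, 52, 63, 66, 80, 89, 96, 103, 108, 116, 117, 123, 129, 134, 145, 148, 160, 167, 178, 182, 190, 193, 198, 207, 215]

Fragments:
  [0,1): 1 bp
  [1,6): 5 bp
  [6,16): 10 bp
  [16,40): 24 bp
  [40,45): 5 bp
  [45,52): 7 bp
  [52,63): 11 bp
  [63,66): 3 bp
  [66,80): 14 bp
  [80,89): 9 bp
  [89,96): 7 bp
  [96,103): 7 bp
  [103,108): 5 bp
  [108,116): 8 bp
  [116,117): 1 bp
  [117,123): 6 bp
  [123,129): 6 bp
  [129,134): 5 bp
  [134,145): 11 bp
  [145,148): 3 bp
  [148,160): 12 bp
  [160,167): 7 bp
  [167,178): 11 bp
  [178,182): 4 bp
  [182,190): 8 bp
  [190,193): 3 bp
  [193,198): 5 bp
  [198,207): 9 bp
  [207,215): 8 bp
  [215,219): 4 bp

[1,1,3,3,3,4,4,5,5,5,5,5,6,6,7,7,7,7,8,8,8,9,9,10,11,11,11,12,14,24]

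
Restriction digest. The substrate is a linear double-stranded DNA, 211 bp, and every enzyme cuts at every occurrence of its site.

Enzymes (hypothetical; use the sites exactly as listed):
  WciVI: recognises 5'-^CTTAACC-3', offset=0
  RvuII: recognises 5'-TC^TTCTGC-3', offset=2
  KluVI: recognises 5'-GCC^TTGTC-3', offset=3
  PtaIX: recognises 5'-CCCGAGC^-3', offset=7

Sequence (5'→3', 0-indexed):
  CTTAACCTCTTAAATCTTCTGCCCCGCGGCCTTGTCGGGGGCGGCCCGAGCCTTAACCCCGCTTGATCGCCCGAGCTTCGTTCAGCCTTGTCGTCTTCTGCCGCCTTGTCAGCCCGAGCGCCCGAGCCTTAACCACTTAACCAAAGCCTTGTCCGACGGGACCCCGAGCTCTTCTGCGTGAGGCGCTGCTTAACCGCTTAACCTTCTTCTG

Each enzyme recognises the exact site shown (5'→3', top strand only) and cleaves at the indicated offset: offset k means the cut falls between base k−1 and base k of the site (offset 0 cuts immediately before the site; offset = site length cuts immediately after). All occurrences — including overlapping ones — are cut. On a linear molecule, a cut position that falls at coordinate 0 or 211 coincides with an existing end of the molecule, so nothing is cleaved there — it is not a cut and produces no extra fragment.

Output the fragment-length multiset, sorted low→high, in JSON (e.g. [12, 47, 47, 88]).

[2,8,8,8,8,10,11,13,14,15,15,16,17,20,21,25]

Scan for sites:
  WciVI (CTTAACC, off=0): starts [0, 51, 127, 135, 188, 196] → cuts [51, 127, 135, 188, 196] (position 0 is a terminus of the linear molecule — no cut)
  RvuII (TCTTCTGC, off=2): starts [14, 93, 169] → cuts [16, 95, 171]
  KluVI (GCCTTGTC, off=3): starts [28, 84, 102, 145] → cuts [31, 87, 105, 148]
  PtaIX (CCCGAGC, off=7): starts [44, 69, 112, 120, 162] → cuts [51, 76, 119, 127, 169]

Pooled cuts: [16, 31, 51, 76, 87, 95, 105, 119, 127, 135, 148, 169, 171, 188, 196]

Fragments:
  [0,16): 16 bp
  [16,31): 15 bp
  [31,51): 20 bp
  [51,76): 25 bp
  [76,87): 11 bp
  [87,95): 8 bp
  [95,105): 10 bp
  [105,119): 14 bp
  [119,127): 8 bp
  [127,135): 8 bp
  [135,148): 13 bp
  [148,169): 21 bp
  [169,171): 2 bp
  [171,188): 17 bp
  [188,196): 8 bp
  [196,211): 15 bp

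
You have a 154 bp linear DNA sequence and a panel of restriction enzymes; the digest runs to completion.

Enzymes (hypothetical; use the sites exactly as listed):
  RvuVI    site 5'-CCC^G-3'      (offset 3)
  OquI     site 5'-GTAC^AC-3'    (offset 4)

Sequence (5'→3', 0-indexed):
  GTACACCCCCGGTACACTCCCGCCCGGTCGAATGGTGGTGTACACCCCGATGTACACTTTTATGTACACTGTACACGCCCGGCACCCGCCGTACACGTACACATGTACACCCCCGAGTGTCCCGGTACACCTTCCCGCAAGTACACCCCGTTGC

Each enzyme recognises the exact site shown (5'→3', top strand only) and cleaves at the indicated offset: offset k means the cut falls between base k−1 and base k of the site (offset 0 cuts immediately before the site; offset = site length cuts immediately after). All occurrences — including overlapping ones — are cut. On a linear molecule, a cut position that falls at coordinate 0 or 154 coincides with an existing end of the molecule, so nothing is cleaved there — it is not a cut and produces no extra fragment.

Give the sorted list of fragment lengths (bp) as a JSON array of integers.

[4,4,5,5,5,5,5,6,6,6,6,6,7,7,7,7,8,8,8,9,12,18]

Scan for sites:
  RvuVI CCCG/3: at [7, 18, 22, 45, 77, 84, 111, 120, 133, 146] ⇒ [10, 21, 25, 48, 80, 87, 114, 123, 136, 149]
  OquI GTACAC/4: at [0, 11, 39, 51, 63, 70, 90, 96, 104, 124, 140] ⇒ [4, 15, 43, 55, 67, 74, 94, 100, 108, 128, 144]

All cut coordinates (distinct, sorted): [4, 10, 15, 21, 25, 43, 48, 55, 67, 74, 80, 87, 94, 100, 108, 114, 123, 128, 136, 144, 149]

Fragments:
  [0,4): 4 bp
  [4,10): 6 bp
  [10,15): 5 bp
  [15,21): 6 bp
  [21,25): 4 bp
  [25,43): 18 bp
  [43,48): 5 bp
  [48,55): 7 bp
  [55,67): 12 bp
  [67,74): 7 bp
  [74,80): 6 bp
  [80,87): 7 bp
  [87,94): 7 bp
  [94,100): 6 bp
  [100,108): 8 bp
  [108,114): 6 bp
  [114,123): 9 bp
  [123,128): 5 bp
  [128,136): 8 bp
  [136,144): 8 bp
  [144,149): 5 bp
  [149,154): 5 bp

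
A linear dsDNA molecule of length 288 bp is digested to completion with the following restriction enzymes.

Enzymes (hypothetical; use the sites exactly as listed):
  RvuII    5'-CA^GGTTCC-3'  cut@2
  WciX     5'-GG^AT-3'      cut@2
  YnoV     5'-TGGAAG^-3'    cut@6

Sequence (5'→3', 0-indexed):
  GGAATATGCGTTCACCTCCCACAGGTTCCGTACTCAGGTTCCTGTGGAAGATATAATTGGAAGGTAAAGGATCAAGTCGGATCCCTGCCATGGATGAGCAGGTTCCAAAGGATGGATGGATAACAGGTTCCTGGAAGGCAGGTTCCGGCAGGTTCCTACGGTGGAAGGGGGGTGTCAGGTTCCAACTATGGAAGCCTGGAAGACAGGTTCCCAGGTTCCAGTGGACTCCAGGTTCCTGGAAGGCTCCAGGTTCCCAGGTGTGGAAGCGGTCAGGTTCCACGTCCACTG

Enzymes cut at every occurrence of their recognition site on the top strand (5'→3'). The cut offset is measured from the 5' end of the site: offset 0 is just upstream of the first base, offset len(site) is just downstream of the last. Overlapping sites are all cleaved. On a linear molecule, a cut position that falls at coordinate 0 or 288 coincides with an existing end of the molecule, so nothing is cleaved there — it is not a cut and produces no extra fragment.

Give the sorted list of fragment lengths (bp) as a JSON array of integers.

Site scan:
  RvuII (CAGGTTCC, off=2): starts [21, 34, 98, 123, 138, 148, 175, 203, 211, 228, 246, 270] → cuts [23, 36, 100, 125, 140, 150, 177, 205, 213, 230, 248, 272]
  WciX (GGAT, off=2): starts [68, 78, 91, 109, 113, 117] → cuts [70, 80, 93, 111, 115, 119]
  YnoV (TGGAAG, off=6): starts [44, 57, 131, 161, 188, 196, 236, 260] → cuts [50, 63, 137, 167, 194, 202, 242, 266]

All cut coordinates (distinct, sorted): [23, 36, 50, 63, 70, 80, 93, 100, 111, 115, 119, 125, 137, 140, 150, 167, 177, 194, 202, 205, 213, 230, 242, 248, 266, 272]

Fragments:
  [0,23): 23 bp
  [23,36): 13 bp
  [36,50): 14 bp
  [50,63): 13 bp
  [63,70): 7 bp
  [70,80): 10 bp
  [80,93): 13 bp
  [93,100): 7 bp
  [100,111): 11 bp
  [111,115): 4 bp
  [115,119): 4 bp
  [119,125): 6 bp
  [125,137): 12 bp
  [137,140): 3 bp
  [140,150): 10 bp
  [150,167): 17 bp
  [167,177): 10 bp
  [177,194): 17 bp
  [194,202): 8 bp
  [202,205): 3 bp
  [205,213): 8 bp
  [213,230): 17 bp
  [230,242): 12 bp
  [242,248): 6 bp
  [248,266): 18 bp
  [266,272): 6 bp
  [272,288): 16 bp

[3,3,4,4,6,6,6,7,7,8,8,10,10,10,11,12,12,13,13,13,14,16,17,17,17,18,23]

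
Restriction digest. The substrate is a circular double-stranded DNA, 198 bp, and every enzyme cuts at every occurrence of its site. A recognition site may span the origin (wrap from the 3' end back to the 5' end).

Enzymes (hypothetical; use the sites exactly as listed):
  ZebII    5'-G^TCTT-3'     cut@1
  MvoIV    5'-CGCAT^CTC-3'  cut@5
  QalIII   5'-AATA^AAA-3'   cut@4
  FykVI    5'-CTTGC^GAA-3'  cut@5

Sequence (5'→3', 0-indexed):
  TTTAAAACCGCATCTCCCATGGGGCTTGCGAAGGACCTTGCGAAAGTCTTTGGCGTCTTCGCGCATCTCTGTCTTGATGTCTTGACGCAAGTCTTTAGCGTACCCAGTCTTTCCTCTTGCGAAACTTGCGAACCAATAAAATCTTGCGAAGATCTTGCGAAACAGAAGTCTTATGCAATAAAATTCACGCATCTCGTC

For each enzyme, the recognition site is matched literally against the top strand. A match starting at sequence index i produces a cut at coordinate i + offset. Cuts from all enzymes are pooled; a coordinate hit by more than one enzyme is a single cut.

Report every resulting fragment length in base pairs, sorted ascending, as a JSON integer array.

Site scan:
  ZebII GTCTT/1: at [45, 54, 70, 78, 90, 106, 167, 195] ⇒ [46, 55, 71, 79, 91, 107, 168, 196]
  MvoIV CGCATCTC/5: at [8, 61, 187] ⇒ [13, 66, 192]
  QalIII AATAAAA/4: at [134, 176] ⇒ [138, 180]
  FykVI CTTGCGAA/5: at [24, 36, 115, 124, 142, 153] ⇒ [29, 41, 120, 129, 147, 158]

All cut coordinates (distinct, sorted): [13, 29, 41, 46, 55, 66, 71, 79, 91, 107, 120, 129, 138, 147, 158, 168, 180, 192, 196]

Fragment lengths:
  13→29: 16 bp
  29→41: 12 bp
  41→46: 5 bp
  46→55: 9 bp
  55→66: 11 bp
  66→71: 5 bp
  71→79: 8 bp
  79→91: 12 bp
  91→107: 16 bp
  107→120: 13 bp
  120→129: 9 bp
  129→138: 9 bp
  138→147: 9 bp
  147→158: 11 bp
  158→168: 10 bp
  168→180: 12 bp
  180→192: 12 bp
  192→196: 4 bp
  196→13 (wrap): 198-196+13 = 15 bp

[4,5,5,8,9,9,9,9,10,11,11,12,12,12,12,13,15,16,16]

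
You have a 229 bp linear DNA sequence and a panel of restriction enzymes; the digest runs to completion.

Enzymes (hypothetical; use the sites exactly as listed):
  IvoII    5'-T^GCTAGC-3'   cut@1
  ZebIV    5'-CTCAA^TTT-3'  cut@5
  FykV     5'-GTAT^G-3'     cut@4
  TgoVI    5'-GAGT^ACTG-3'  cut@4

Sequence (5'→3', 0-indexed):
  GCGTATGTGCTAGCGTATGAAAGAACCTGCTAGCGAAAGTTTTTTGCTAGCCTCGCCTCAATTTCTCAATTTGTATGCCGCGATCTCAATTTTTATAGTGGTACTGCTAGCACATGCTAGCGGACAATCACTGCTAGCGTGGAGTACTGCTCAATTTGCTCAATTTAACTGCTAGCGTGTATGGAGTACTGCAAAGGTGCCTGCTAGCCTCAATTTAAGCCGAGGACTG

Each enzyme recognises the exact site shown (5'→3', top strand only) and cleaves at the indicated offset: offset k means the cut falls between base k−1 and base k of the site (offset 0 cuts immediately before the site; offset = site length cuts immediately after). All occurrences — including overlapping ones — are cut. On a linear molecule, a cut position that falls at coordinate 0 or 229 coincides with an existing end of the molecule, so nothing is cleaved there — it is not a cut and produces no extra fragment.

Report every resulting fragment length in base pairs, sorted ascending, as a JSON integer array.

[2,5,6,7,7,8,9,9,10,10,10,11,12,13,13,15,16,16,16,17,17]

Scan for sites:
  IvoII (TGCTAGC, off=1): starts [7, 27, 44, 104, 114, 131, 169, 201] → cuts [8, 28, 45, 105, 115, 132, 170, 202]
  ZebIV (CTCAATTT, off=5): starts [56, 64, 84, 149, 158, 208] → cuts [61, 69, 89, 154, 163, 213]
  FykV (GTATG, off=4): starts [2, 14, 72, 178] → cuts [6, 18, 76, 182]
  TgoVI (GAGTACTG, off=4): starts [141, 183] → cuts [145, 187]

Pooled cuts: [6, 8, 18, 28, 45, 61, 69, 76, 89, 105, 115, 132, 145, 154, 163, 170, 182, 187, 202, 213]

Fragments:
  [0,6): 6 bp
  [6,8): 2 bp
  [8,18): 10 bp
  [18,28): 10 bp
  [28,45): 17 bp
  [45,61): 16 bp
  [61,69): 8 bp
  [69,76): 7 bp
  [76,89): 13 bp
  [89,105): 16 bp
  [105,115): 10 bp
  [115,132): 17 bp
  [132,145): 13 bp
  [145,154): 9 bp
  [154,163): 9 bp
  [163,170): 7 bp
  [170,182): 12 bp
  [182,187): 5 bp
  [187,202): 15 bp
  [202,213): 11 bp
  [213,229): 16 bp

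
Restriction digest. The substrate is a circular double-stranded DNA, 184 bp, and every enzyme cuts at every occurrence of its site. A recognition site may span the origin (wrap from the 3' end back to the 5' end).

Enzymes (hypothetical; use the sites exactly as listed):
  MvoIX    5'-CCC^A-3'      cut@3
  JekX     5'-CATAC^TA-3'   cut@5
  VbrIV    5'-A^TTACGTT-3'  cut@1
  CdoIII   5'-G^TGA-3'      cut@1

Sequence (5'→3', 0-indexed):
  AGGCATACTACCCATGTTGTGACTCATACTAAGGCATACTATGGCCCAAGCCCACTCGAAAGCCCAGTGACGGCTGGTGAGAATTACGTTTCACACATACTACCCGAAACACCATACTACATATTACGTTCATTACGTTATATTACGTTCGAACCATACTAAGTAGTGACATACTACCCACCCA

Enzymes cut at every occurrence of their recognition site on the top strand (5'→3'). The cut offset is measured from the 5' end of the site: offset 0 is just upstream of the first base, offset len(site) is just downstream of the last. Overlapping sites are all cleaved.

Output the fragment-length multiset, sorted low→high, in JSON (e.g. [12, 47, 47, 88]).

[2,4,5,5,6,6,6,6,7,8,8,9,9,10,10,10,10,12,17,17,17]

Site scan:
  MvoIX CCCA/3: at [10, 44, 50, 62, 176, 180] ⇒ [13, 47, 53, 65, 179, 183]
  JekX CATACTA/5: at [3, 24, 34, 95, 112, 154, 169] ⇒ [8, 29, 39, 100, 117, 159, 174]
  VbrIV ATTACGTT/1: at [82, 122, 131, 141] ⇒ [83, 123, 132, 142]
  CdoIII GTGA/1: at [18, 66, 76, 165] ⇒ [19, 67, 77, 166]

Pooled cuts: [8, 13, 19, 29, 39, 47, 53, 65, 67, 77, 83, 100, 117, 123, 132, 142, 159, 166, 174, 179, 183]

Fragment lengths:
  8→13: 5 bp
  13→19: 6 bp
  19→29: 10 bp
  29→39: 10 bp
  39→47: 8 bp
  47→53: 6 bp
  53→65: 12 bp
  65→67: 2 bp
  67→77: 10 bp
  77→83: 6 bp
  83→100: 17 bp
  100→117: 17 bp
  117→123: 6 bp
  123→132: 9 bp
  132→142: 10 bp
  142→159: 17 bp
  159→166: 7 bp
  166→174: 8 bp
  174→179: 5 bp
  179→183: 4 bp
  183→8 (wrap): 184-183+8 = 9 bp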